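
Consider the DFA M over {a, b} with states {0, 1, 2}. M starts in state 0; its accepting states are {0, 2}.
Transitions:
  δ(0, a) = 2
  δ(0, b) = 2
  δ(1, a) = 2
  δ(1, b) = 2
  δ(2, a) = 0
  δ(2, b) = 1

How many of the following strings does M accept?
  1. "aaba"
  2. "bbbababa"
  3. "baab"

2

"aaba": accepted
"bbbababa": accepted
"baab": rejected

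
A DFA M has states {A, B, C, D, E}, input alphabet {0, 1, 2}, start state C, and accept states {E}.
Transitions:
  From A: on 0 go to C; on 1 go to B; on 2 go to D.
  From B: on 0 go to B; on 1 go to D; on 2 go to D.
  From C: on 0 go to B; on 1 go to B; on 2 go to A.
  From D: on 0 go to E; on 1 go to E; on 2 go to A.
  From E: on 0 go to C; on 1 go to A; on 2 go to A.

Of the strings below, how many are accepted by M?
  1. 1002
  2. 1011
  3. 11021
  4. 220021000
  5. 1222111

1

1002: rejected
1011: accepted
11021: rejected
220021000: rejected
1222111: rejected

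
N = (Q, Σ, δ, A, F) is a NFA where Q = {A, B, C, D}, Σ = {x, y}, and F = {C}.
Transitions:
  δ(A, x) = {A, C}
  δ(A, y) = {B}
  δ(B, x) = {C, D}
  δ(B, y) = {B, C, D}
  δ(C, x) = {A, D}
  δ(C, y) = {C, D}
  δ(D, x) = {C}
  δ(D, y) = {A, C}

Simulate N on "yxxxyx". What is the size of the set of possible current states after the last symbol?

3

Start: {A}
read y: {B}
read x: {C, D}
read x: {A, C, D}
read x: {A, C, D}
read y: {A, B, C, D}
read x: {A, C, D}
Final reachable set {A, C, D} has 3 states.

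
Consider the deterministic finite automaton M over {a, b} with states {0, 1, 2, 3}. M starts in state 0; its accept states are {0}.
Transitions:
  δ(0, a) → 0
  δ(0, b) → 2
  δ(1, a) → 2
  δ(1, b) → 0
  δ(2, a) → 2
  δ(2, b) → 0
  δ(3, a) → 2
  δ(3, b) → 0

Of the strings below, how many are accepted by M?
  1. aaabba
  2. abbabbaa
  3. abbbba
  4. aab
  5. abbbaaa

aaabba: accepted
abbabbaa: accepted
abbbba: accepted
aab: rejected
abbbaaa: rejected

3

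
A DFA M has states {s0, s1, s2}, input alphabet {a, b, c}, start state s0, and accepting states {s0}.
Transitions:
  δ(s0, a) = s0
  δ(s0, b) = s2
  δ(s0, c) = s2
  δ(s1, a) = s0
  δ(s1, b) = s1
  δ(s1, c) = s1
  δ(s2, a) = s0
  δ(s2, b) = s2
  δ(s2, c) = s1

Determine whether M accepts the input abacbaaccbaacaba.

s0 --a--> s0
s0 --b--> s2
s2 --a--> s0
s0 --c--> s2
s2 --b--> s2
s2 --a--> s0
s0 --a--> s0
s0 --c--> s2
s2 --c--> s1
s1 --b--> s1
s1 --a--> s0
s0 --a--> s0
s0 --c--> s2
s2 --a--> s0
s0 --b--> s2
s2 --a--> s0
End in state s0, which is an accepting state.

accepted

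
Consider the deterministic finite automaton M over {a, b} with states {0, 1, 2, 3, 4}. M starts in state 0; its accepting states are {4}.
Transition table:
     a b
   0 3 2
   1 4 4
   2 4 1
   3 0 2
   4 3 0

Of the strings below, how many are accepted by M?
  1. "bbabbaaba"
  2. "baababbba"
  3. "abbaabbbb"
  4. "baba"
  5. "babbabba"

"bbabbaaba": accepted
"baababbba": accepted
"abbaabbbb": rejected
"baba": rejected
"babbabba": accepted

3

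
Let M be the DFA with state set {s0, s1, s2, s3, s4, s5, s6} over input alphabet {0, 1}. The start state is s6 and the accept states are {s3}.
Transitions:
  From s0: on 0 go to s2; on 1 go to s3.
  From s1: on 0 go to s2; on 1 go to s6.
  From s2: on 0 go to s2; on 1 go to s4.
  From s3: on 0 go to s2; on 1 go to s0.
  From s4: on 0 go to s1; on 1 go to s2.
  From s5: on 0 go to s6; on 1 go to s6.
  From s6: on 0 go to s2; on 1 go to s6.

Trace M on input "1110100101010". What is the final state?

s6 --1--> s6
s6 --1--> s6
s6 --1--> s6
s6 --0--> s2
s2 --1--> s4
s4 --0--> s1
s1 --0--> s2
s2 --1--> s4
s4 --0--> s1
s1 --1--> s6
s6 --0--> s2
s2 --1--> s4
s4 --0--> s1

s1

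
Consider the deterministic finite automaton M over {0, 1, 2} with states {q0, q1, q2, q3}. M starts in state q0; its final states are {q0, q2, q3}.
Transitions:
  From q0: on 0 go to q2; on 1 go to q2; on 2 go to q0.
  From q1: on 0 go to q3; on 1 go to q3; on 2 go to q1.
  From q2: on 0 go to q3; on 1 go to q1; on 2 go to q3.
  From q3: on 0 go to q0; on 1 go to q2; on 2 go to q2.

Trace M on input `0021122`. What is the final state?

q0 --0--> q2
q2 --0--> q3
q3 --2--> q2
q2 --1--> q1
q1 --1--> q3
q3 --2--> q2
q2 --2--> q3

q3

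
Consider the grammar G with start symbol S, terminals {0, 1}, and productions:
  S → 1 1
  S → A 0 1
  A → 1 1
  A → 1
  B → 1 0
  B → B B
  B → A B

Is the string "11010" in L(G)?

no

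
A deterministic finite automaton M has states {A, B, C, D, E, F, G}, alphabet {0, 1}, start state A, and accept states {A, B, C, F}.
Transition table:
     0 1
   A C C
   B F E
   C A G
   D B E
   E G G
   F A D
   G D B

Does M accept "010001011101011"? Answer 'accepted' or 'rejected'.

rejected

A --0--> C
C --1--> G
G --0--> D
D --0--> B
B --0--> F
F --1--> D
D --0--> B
B --1--> E
E --1--> G
G --1--> B
B --0--> F
F --1--> D
D --0--> B
B --1--> E
E --1--> G
End in state G, which is not an accepting state.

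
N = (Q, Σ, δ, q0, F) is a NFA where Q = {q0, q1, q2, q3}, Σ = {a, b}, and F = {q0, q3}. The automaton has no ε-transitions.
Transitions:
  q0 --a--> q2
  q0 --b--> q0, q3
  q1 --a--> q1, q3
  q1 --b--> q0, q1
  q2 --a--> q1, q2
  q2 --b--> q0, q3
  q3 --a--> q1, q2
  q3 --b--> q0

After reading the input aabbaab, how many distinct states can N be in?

Start: {q0}
read a: {q2}
read a: {q1, q2}
read b: {q0, q1, q3}
read b: {q0, q1, q3}
read a: {q1, q2, q3}
read a: {q1, q2, q3}
read b: {q0, q1, q3}
Final reachable set {q0, q1, q3} has 3 states.

3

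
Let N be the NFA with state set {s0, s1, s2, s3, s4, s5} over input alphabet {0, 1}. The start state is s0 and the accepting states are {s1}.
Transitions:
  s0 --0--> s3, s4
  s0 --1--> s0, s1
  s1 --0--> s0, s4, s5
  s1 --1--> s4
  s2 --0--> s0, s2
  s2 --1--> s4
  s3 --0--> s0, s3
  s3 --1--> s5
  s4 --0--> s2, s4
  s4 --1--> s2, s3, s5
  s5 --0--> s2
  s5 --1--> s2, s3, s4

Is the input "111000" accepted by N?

Start: {s0}
read 1: {s0, s1}
read 1: {s0, s1, s4}
read 1: {s0, s1, s2, s3, s4, s5}
read 0: {s0, s2, s3, s4, s5}
read 0: {s0, s2, s3, s4}
read 0: {s0, s2, s3, s4}
Reachable ∩ accepting = {} — empty.

rejected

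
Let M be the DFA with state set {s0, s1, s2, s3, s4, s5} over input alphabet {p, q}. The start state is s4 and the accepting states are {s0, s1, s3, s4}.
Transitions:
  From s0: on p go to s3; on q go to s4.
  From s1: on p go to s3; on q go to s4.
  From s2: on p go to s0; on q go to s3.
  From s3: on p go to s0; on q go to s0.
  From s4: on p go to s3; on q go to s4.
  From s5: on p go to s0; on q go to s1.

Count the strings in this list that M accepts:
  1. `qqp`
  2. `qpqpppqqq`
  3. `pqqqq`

`qqp`: accepted
`qpqpppqqq`: accepted
`pqqqq`: accepted

3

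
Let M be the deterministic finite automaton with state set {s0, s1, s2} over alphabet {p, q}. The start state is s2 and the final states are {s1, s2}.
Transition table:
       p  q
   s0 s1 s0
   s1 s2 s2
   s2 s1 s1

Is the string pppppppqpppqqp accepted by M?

accepted

s2 --p--> s1
s1 --p--> s2
s2 --p--> s1
s1 --p--> s2
s2 --p--> s1
s1 --p--> s2
s2 --p--> s1
s1 --q--> s2
s2 --p--> s1
s1 --p--> s2
s2 --p--> s1
s1 --q--> s2
s2 --q--> s1
s1 --p--> s2
End in state s2, which is an accepting state.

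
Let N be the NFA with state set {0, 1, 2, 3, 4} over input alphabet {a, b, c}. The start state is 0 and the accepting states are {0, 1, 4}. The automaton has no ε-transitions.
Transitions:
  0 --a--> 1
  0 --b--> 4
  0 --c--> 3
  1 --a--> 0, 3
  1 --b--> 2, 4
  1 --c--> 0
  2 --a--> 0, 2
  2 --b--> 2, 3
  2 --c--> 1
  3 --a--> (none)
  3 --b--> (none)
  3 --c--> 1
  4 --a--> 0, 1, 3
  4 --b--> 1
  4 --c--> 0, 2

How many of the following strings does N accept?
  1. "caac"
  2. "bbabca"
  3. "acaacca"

"caac": rejected
"bbabca": accepted
"acaacca": accepted

2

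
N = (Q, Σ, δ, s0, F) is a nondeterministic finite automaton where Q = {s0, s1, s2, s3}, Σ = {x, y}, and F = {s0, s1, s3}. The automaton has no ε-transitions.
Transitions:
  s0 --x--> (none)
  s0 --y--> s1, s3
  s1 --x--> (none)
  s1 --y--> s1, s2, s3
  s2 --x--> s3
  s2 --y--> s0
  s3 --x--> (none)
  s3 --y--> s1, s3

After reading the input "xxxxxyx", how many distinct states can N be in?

Start: {s0}
read x: {}
The reachable set is empty and stays empty for the remaining 6 symbols.
Final reachable set {} has 0 states.

0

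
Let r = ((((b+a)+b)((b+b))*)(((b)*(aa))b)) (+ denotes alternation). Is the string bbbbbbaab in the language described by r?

yes

Split as b·bbbbbaab: (((b+a)+b)((b+b))*) matches b and (((b)*(aa))b) matches bbbbbaab.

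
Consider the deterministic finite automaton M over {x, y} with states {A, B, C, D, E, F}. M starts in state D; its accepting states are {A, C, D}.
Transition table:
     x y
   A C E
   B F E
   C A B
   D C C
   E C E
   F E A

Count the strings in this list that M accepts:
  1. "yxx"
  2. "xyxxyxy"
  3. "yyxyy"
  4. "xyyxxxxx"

"yxx": accepted
"xyxxyxy": rejected
"yyxyy": rejected
"xyyxxxxx": accepted

2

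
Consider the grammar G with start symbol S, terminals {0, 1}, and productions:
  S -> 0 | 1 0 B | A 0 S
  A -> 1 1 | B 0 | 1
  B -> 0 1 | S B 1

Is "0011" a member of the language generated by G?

no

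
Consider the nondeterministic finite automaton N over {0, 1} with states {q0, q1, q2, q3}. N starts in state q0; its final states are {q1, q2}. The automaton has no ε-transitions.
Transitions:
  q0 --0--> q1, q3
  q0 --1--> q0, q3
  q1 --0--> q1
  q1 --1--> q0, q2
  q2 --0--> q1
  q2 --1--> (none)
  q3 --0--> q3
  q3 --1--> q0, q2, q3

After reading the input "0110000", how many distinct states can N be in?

2

Start: {q0}
read 0: {q1, q3}
read 1: {q0, q2, q3}
read 1: {q0, q2, q3}
read 0: {q1, q3}
read 0: {q1, q3}
read 0: {q1, q3}
read 0: {q1, q3}
Final reachable set {q1, q3} has 2 states.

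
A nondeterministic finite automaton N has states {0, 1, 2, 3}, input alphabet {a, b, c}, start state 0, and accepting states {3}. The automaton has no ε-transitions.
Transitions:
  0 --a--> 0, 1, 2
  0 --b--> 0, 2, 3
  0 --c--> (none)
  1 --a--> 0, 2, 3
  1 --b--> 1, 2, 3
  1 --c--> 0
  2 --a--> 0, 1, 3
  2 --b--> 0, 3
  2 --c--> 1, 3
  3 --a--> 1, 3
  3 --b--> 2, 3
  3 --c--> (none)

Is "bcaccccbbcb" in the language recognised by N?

Start: {0}
read b: {0, 2, 3}
read c: {1, 3}
read a: {0, 1, 2, 3}
read c: {0, 1, 3}
read c: {0}
read c: {}
The reachable set is empty and stays empty for the remaining 5 symbols.
Reachable ∩ accepting = {} — empty.

rejected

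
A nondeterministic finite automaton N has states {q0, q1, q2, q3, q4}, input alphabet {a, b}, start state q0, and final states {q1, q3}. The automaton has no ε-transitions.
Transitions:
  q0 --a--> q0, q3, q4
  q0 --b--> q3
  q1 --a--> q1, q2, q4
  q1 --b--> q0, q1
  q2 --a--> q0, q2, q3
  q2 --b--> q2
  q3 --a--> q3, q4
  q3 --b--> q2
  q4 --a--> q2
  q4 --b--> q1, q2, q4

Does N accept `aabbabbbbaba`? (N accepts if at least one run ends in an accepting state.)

Start: {q0}
read a: {q0, q3, q4}
read a: {q0, q2, q3, q4}
read b: {q1, q2, q3, q4}
read b: {q0, q1, q2, q4}
read a: {q0, q1, q2, q3, q4}
read b: {q0, q1, q2, q3, q4}
read b: {q0, q1, q2, q3, q4}
read b: {q0, q1, q2, q3, q4}
read b: {q0, q1, q2, q3, q4}
read a: {q0, q1, q2, q3, q4}
read b: {q0, q1, q2, q3, q4}
read a: {q0, q1, q2, q3, q4}
Reachable ∩ accepting = {q1, q3} — nonempty.

accepted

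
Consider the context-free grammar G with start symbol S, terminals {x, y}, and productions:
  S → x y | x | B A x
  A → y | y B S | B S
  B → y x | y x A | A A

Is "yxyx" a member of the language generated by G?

S ⇒ BAx ⇒ yxAx ⇒ yxyx

yes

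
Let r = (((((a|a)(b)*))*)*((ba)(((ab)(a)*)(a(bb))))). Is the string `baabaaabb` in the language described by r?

Split as ε·baabaaabb: ((((a|a)(b)*))*)* matches ε and ((ba)(((ab)(a)*)(a(bb)))) matches baabaaabb.

yes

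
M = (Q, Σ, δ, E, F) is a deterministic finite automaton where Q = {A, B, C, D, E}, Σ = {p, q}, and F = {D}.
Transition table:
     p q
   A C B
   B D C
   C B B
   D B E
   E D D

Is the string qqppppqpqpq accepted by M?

E --q--> D
D --q--> E
E --p--> D
D --p--> B
B --p--> D
D --p--> B
B --q--> C
C --p--> B
B --q--> C
C --p--> B
B --q--> C
End in state C, which is not an accepting state.

rejected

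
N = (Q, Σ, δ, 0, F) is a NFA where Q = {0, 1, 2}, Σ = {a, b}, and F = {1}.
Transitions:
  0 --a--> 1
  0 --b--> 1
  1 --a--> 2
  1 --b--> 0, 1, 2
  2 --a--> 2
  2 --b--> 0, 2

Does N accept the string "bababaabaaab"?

Start: {0}
read b: {1}
read a: {2}
read b: {0, 2}
read a: {1, 2}
read b: {0, 1, 2}
read a: {1, 2}
read a: {2}
read b: {0, 2}
read a: {1, 2}
read a: {2}
read a: {2}
read b: {0, 2}
Reachable ∩ accepting = {} — empty.

rejected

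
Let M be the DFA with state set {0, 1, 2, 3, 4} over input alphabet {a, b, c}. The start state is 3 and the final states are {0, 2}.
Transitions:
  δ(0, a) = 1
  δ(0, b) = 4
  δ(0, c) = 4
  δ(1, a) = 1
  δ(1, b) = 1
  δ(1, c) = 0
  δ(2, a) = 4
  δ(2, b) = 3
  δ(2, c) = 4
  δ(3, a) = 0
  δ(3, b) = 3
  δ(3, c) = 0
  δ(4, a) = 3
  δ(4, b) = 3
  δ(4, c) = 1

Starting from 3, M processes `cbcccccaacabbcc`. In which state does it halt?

3 --c--> 0
0 --b--> 4
4 --c--> 1
1 --c--> 0
0 --c--> 4
4 --c--> 1
1 --c--> 0
0 --a--> 1
1 --a--> 1
1 --c--> 0
0 --a--> 1
1 --b--> 1
1 --b--> 1
1 --c--> 0
0 --c--> 4

4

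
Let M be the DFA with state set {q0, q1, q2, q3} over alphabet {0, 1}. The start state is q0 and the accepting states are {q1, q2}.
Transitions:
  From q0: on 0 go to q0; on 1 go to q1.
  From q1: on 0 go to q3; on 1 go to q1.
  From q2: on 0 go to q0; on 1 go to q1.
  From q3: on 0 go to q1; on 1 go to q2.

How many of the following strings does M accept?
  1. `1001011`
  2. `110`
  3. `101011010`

`1001011`: accepted
`110`: rejected
`101011010`: rejected

1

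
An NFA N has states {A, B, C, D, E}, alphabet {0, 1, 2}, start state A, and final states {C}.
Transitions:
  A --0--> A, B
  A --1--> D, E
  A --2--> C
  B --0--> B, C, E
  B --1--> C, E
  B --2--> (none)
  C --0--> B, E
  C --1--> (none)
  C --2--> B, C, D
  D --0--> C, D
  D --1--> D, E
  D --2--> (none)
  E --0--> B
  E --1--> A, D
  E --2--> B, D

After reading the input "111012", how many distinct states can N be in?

Start: {A}
read 1: {D, E}
read 1: {A, D, E}
read 1: {A, D, E}
read 0: {A, B, C, D}
read 1: {C, D, E}
read 2: {B, C, D}
Final reachable set {B, C, D} has 3 states.

3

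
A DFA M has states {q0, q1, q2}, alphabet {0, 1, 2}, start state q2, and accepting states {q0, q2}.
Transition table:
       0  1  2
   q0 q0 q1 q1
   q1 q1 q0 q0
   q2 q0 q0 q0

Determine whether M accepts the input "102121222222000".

accepted

q2 --1--> q0
q0 --0--> q0
q0 --2--> q1
q1 --1--> q0
q0 --2--> q1
q1 --1--> q0
q0 --2--> q1
q1 --2--> q0
q0 --2--> q1
q1 --2--> q0
q0 --2--> q1
q1 --2--> q0
q0 --0--> q0
q0 --0--> q0
q0 --0--> q0
End in state q0, which is an accepting state.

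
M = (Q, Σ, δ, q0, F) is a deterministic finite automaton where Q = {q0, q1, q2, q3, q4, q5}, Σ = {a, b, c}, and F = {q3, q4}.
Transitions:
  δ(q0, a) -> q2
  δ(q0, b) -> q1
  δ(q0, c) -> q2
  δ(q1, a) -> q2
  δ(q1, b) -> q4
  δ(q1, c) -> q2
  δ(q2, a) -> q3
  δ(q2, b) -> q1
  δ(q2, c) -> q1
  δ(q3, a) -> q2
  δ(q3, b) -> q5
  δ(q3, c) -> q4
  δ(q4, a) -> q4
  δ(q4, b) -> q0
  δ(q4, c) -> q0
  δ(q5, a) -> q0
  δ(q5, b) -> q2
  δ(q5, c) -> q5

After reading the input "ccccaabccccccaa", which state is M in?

q2

q0 --c--> q2
q2 --c--> q1
q1 --c--> q2
q2 --c--> q1
q1 --a--> q2
q2 --a--> q3
q3 --b--> q5
q5 --c--> q5
q5 --c--> q5
q5 --c--> q5
q5 --c--> q5
q5 --c--> q5
q5 --c--> q5
q5 --a--> q0
q0 --a--> q2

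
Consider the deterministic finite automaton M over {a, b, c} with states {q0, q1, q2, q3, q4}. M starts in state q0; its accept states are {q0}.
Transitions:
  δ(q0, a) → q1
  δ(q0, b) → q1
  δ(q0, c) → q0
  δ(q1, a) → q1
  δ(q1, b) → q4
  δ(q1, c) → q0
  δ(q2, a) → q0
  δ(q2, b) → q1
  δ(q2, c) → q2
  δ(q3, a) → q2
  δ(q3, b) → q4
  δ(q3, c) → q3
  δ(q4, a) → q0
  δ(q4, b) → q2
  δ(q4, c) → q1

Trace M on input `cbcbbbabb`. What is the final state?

q4

q0 --c--> q0
q0 --b--> q1
q1 --c--> q0
q0 --b--> q1
q1 --b--> q4
q4 --b--> q2
q2 --a--> q0
q0 --b--> q1
q1 --b--> q4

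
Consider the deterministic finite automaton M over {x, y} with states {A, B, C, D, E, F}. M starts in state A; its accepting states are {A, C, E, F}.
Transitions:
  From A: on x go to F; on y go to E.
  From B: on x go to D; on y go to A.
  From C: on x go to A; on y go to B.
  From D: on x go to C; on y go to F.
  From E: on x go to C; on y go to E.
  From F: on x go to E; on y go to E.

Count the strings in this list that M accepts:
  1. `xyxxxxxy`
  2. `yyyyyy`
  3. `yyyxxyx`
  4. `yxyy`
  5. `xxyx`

4

`xyxxxxxy`: rejected
`yyyyyy`: accepted
`yyyxxyx`: accepted
`yxyy`: accepted
`xxyx`: accepted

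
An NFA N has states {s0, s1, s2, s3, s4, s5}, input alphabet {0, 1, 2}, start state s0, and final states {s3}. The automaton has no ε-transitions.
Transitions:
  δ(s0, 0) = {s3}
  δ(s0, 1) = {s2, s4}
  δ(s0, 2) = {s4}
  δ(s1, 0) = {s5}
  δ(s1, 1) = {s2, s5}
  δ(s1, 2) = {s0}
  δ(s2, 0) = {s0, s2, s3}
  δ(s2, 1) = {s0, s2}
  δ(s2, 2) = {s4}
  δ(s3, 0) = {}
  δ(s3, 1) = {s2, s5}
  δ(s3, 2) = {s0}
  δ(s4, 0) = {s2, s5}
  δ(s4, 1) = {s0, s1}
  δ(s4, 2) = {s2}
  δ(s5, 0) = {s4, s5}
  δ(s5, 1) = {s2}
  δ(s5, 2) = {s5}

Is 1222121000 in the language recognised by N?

Start: {s0}
read 1: {s2, s4}
read 2: {s2, s4}
read 2: {s2, s4}
read 2: {s2, s4}
read 1: {s0, s1, s2}
read 2: {s0, s4}
read 1: {s0, s1, s2, s4}
read 0: {s0, s2, s3, s5}
read 0: {s0, s2, s3, s4, s5}
read 0: {s0, s2, s3, s4, s5}
Reachable ∩ accepting = {s3} — nonempty.

accepted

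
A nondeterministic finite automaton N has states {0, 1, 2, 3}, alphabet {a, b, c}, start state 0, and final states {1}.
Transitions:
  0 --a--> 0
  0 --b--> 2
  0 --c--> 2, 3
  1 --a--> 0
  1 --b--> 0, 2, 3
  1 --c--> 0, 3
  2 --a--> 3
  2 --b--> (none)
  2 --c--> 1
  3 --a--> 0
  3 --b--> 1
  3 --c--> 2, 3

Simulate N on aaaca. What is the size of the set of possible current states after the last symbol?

2

Start: {0}
read a: {0}
read a: {0}
read a: {0}
read c: {2, 3}
read a: {0, 3}
Final reachable set {0, 3} has 2 states.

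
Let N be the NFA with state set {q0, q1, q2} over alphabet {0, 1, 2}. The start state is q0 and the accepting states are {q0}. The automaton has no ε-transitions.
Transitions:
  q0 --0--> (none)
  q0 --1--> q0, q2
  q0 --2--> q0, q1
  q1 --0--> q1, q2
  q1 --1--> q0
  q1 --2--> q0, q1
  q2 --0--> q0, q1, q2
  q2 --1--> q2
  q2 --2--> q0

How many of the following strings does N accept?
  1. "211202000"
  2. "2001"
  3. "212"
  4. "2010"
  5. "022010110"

"211202000": accepted
"2001": accepted
"212": accepted
"2010": accepted
"022010110": rejected

4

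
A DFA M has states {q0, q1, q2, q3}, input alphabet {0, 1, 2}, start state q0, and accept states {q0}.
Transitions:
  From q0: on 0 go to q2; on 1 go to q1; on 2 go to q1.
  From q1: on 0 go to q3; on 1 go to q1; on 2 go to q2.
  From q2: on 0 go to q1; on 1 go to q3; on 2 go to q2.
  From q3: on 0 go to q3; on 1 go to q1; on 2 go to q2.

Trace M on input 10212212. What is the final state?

q0 --1--> q1
q1 --0--> q3
q3 --2--> q2
q2 --1--> q3
q3 --2--> q2
q2 --2--> q2
q2 --1--> q3
q3 --2--> q2

q2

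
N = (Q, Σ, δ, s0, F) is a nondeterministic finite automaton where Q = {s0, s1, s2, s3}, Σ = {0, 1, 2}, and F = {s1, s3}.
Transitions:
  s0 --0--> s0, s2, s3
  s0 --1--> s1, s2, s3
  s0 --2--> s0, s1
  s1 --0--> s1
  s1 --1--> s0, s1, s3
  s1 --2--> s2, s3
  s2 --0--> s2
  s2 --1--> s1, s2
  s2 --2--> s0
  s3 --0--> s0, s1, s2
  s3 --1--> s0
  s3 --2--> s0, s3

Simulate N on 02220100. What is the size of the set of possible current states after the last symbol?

4

Start: {s0}
read 0: {s0, s2, s3}
read 2: {s0, s1, s3}
read 2: {s0, s1, s2, s3}
read 2: {s0, s1, s2, s3}
read 0: {s0, s1, s2, s3}
read 1: {s0, s1, s2, s3}
read 0: {s0, s1, s2, s3}
read 0: {s0, s1, s2, s3}
Final reachable set {s0, s1, s2, s3} has 4 states.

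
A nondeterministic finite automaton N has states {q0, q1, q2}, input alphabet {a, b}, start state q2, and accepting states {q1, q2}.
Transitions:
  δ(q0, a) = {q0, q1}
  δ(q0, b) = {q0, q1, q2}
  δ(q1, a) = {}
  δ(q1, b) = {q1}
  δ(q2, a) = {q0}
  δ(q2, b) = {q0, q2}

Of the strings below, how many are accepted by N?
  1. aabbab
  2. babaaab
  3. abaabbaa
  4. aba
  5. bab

aabbab: accepted
babaaab: accepted
abaabbaa: accepted
aba: accepted
bab: accepted

5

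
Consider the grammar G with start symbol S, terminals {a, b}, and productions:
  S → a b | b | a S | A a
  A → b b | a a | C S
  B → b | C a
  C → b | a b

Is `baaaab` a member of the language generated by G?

no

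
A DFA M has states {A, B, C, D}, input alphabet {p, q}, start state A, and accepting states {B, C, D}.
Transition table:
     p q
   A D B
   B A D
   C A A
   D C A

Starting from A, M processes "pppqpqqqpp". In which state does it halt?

A --p--> D
D --p--> C
C --p--> A
A --q--> B
B --p--> A
A --q--> B
B --q--> D
D --q--> A
A --p--> D
D --p--> C

C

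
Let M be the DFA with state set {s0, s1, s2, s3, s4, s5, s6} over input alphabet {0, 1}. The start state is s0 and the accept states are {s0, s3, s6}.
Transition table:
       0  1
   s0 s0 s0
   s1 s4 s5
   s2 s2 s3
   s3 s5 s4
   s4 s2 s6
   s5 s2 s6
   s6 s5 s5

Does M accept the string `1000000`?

accepted

s0 --1--> s0
s0 --0--> s0
s0 --0--> s0
s0 --0--> s0
s0 --0--> s0
s0 --0--> s0
s0 --0--> s0
End in state s0, which is an accepting state.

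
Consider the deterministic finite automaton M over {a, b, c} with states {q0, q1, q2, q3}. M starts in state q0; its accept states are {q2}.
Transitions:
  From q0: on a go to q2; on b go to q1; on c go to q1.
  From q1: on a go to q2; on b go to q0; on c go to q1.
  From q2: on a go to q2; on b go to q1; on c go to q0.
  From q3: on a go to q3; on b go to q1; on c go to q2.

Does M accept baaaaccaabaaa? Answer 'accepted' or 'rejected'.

accepted

q0 --b--> q1
q1 --a--> q2
q2 --a--> q2
q2 --a--> q2
q2 --a--> q2
q2 --c--> q0
q0 --c--> q1
q1 --a--> q2
q2 --a--> q2
q2 --b--> q1
q1 --a--> q2
q2 --a--> q2
q2 --a--> q2
End in state q2, which is an accepting state.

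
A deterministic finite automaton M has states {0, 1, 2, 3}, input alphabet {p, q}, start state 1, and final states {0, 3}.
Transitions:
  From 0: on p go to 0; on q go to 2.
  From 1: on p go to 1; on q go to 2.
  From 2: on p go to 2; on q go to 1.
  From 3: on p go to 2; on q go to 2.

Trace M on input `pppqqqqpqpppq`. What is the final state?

1 --p--> 1
1 --p--> 1
1 --p--> 1
1 --q--> 2
2 --q--> 1
1 --q--> 2
2 --q--> 1
1 --p--> 1
1 --q--> 2
2 --p--> 2
2 --p--> 2
2 --p--> 2
2 --q--> 1

1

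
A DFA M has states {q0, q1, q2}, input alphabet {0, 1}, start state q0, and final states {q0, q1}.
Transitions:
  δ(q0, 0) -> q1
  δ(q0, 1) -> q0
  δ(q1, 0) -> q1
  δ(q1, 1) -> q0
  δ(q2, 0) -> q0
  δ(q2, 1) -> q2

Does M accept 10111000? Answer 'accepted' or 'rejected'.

q0 --1--> q0
q0 --0--> q1
q1 --1--> q0
q0 --1--> q0
q0 --1--> q0
q0 --0--> q1
q1 --0--> q1
q1 --0--> q1
End in state q1, which is an accepting state.

accepted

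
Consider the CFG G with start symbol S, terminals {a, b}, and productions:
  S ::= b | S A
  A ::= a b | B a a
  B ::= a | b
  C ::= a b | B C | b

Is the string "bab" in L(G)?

S ⇒ SA ⇒ bA ⇒ bab

yes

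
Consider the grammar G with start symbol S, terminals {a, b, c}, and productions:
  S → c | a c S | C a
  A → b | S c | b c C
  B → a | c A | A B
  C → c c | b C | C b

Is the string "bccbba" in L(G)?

S ⇒ Ca ⇒ Cba ⇒ Cbba ⇒ bCbba ⇒ bccbba

yes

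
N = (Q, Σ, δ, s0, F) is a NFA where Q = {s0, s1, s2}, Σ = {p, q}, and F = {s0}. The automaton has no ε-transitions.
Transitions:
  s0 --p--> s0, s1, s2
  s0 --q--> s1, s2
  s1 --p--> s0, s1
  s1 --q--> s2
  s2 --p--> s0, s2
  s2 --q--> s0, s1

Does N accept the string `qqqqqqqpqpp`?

accepted

Start: {s0}
read q: {s1, s2}
read q: {s0, s1, s2}
read q: {s0, s1, s2}
read q: {s0, s1, s2}
read q: {s0, s1, s2}
read q: {s0, s1, s2}
read q: {s0, s1, s2}
read p: {s0, s1, s2}
read q: {s0, s1, s2}
read p: {s0, s1, s2}
read p: {s0, s1, s2}
Reachable ∩ accepting = {s0} — nonempty.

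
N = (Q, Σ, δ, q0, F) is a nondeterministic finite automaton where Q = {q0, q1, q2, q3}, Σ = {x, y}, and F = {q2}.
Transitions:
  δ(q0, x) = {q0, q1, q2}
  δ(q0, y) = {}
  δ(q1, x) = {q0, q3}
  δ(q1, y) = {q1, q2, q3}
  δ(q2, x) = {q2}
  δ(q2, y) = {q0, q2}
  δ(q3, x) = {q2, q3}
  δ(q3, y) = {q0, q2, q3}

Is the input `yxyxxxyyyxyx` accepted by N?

Start: {q0}
read y: {}
The reachable set is empty and stays empty for the remaining 11 symbols.
Reachable ∩ accepting = {} — empty.

rejected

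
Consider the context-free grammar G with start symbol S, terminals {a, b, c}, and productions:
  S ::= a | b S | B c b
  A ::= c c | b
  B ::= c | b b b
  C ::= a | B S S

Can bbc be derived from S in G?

no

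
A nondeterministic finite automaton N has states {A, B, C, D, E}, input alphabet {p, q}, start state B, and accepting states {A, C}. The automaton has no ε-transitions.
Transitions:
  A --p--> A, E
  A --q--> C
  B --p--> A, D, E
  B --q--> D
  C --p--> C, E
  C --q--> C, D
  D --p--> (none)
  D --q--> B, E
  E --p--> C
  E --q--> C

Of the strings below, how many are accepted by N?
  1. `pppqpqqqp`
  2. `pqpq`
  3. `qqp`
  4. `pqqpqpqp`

4

`pppqpqqqp`: accepted
`pqpq`: accepted
`qqp`: accepted
`pqqpqpqp`: accepted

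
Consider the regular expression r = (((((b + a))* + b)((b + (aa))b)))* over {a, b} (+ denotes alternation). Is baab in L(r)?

Split into 1 piece baab; each matches ((((b+a))*+b)((b+(aa))b)).

yes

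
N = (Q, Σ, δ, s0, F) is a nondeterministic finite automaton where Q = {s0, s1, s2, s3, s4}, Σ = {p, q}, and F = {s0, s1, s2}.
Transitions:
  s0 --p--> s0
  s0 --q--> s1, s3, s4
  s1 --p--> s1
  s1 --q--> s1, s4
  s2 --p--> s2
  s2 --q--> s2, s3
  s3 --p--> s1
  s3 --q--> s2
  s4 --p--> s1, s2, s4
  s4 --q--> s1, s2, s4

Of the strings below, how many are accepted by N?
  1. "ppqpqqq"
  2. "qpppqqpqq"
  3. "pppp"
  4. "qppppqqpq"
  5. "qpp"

"ppqpqqq": accepted
"qpppqqpqq": accepted
"pppp": accepted
"qppppqqpq": accepted
"qpp": accepted

5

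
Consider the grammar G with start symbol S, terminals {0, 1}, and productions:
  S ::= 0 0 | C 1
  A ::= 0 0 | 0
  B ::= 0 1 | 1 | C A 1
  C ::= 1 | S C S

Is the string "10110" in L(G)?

no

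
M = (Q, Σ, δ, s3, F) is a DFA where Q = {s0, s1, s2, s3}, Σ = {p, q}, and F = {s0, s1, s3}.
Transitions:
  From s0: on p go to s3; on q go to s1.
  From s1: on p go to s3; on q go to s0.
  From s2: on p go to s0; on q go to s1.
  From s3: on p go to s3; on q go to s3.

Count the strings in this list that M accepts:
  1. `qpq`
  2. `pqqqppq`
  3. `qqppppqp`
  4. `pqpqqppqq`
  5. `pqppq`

`qpq`: accepted
`pqqqppq`: accepted
`qqppppqp`: accepted
`pqpqqppqq`: accepted
`pqppq`: accepted

5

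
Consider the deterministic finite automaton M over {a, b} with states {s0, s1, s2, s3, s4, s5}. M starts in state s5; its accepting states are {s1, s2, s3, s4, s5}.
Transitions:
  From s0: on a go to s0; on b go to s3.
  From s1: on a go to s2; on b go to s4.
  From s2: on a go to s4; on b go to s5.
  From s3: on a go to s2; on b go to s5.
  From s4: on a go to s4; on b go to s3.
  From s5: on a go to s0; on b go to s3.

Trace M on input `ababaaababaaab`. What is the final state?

s3

s5 --a--> s0
s0 --b--> s3
s3 --a--> s2
s2 --b--> s5
s5 --a--> s0
s0 --a--> s0
s0 --a--> s0
s0 --b--> s3
s3 --a--> s2
s2 --b--> s5
s5 --a--> s0
s0 --a--> s0
s0 --a--> s0
s0 --b--> s3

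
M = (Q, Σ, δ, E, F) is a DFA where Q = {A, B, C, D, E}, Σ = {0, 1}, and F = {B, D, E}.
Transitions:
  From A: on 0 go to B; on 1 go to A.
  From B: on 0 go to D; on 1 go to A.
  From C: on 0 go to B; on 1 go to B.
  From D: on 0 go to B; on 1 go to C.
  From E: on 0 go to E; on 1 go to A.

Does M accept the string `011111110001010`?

accepted

E --0--> E
E --1--> A
A --1--> A
A --1--> A
A --1--> A
A --1--> A
A --1--> A
A --1--> A
A --0--> B
B --0--> D
D --0--> B
B --1--> A
A --0--> B
B --1--> A
A --0--> B
End in state B, which is an accepting state.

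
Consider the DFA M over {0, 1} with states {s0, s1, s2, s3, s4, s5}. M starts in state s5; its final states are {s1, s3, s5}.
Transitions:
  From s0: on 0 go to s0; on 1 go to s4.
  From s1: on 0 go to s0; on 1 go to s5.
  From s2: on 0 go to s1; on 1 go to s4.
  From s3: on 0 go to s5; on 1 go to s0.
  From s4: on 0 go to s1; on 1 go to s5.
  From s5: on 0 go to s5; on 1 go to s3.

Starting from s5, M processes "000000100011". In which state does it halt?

s5 --0--> s5
s5 --0--> s5
s5 --0--> s5
s5 --0--> s5
s5 --0--> s5
s5 --0--> s5
s5 --1--> s3
s3 --0--> s5
s5 --0--> s5
s5 --0--> s5
s5 --1--> s3
s3 --1--> s0

s0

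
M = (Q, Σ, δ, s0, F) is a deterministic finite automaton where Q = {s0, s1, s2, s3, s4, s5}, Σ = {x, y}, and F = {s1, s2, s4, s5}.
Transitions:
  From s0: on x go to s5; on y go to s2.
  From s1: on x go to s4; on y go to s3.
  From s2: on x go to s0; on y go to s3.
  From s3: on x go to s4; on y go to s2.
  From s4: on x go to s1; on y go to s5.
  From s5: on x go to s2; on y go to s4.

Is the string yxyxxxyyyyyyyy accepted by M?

s0 --y--> s2
s2 --x--> s0
s0 --y--> s2
s2 --x--> s0
s0 --x--> s5
s5 --x--> s2
s2 --y--> s3
s3 --y--> s2
s2 --y--> s3
s3 --y--> s2
s2 --y--> s3
s3 --y--> s2
s2 --y--> s3
s3 --y--> s2
End in state s2, which is an accepting state.

accepted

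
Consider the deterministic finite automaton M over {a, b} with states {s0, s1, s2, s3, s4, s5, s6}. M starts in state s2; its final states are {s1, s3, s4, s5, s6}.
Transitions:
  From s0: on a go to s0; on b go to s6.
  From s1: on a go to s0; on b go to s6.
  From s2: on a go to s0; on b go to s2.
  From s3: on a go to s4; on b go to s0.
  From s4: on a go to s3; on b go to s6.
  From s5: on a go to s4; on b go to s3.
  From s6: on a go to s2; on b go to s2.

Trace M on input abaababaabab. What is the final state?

s2 --a--> s0
s0 --b--> s6
s6 --a--> s2
s2 --a--> s0
s0 --b--> s6
s6 --a--> s2
s2 --b--> s2
s2 --a--> s0
s0 --a--> s0
s0 --b--> s6
s6 --a--> s2
s2 --b--> s2

s2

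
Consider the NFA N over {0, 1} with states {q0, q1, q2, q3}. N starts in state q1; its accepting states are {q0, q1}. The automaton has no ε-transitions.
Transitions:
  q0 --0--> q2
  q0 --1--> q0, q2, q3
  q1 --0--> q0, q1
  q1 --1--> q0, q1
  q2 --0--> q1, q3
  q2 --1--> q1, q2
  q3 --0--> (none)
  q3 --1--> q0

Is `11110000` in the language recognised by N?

accepted

Start: {q1}
read 1: {q0, q1}
read 1: {q0, q1, q2, q3}
read 1: {q0, q1, q2, q3}
read 1: {q0, q1, q2, q3}
read 0: {q0, q1, q2, q3}
read 0: {q0, q1, q2, q3}
read 0: {q0, q1, q2, q3}
read 0: {q0, q1, q2, q3}
Reachable ∩ accepting = {q0, q1} — nonempty.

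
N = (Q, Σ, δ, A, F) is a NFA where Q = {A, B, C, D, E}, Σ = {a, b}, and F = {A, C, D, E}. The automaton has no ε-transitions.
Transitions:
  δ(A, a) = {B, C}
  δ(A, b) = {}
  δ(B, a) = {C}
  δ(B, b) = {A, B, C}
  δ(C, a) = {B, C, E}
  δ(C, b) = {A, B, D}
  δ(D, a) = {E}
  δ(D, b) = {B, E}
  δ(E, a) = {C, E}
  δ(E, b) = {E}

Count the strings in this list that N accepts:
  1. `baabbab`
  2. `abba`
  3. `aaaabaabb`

2

`baabbab`: rejected
`abba`: accepted
`aaaabaabb`: accepted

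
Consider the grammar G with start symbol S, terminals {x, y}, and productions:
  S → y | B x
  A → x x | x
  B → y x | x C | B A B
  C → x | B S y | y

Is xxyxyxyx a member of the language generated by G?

S ⇒ Bx ⇒ xCx ⇒ xBSyx ⇒ xxCSyx ⇒ xxySyx ⇒ xxyBxyx ⇒ xxyxCxyx ⇒ xxyxyxyx

yes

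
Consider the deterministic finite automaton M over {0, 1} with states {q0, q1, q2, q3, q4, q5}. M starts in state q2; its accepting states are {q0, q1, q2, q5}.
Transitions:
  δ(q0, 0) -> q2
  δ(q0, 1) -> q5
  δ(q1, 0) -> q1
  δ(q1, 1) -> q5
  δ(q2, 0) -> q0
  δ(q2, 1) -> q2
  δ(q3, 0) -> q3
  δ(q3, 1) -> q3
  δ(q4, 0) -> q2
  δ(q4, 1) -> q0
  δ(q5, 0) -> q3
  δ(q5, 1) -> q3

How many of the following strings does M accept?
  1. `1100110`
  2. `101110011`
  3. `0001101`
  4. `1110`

`1100110`: accepted
`101110011`: rejected
`0001101`: rejected
`1110`: accepted

2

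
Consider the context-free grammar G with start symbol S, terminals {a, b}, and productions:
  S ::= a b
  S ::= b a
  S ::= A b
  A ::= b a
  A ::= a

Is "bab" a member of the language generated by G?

S ⇒ Ab ⇒ bab

yes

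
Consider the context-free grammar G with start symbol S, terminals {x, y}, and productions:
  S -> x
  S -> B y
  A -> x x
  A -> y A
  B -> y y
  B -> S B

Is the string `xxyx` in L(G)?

no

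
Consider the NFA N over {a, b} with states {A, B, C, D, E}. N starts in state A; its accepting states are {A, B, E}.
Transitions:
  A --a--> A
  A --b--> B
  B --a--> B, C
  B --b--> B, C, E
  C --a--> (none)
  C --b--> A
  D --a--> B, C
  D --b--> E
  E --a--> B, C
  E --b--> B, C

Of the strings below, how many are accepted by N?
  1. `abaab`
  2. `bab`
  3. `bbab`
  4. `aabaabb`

`abaab`: accepted
`bab`: accepted
`bbab`: accepted
`aabaabb`: accepted

4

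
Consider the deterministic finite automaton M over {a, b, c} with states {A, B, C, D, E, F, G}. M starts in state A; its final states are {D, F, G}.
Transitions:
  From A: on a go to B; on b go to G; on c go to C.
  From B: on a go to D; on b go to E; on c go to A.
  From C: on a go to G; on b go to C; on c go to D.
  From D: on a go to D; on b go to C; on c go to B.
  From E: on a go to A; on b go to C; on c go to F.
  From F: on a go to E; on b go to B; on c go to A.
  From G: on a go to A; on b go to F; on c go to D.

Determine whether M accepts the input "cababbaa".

A --c--> C
C --a--> G
G --b--> F
F --a--> E
E --b--> C
C --b--> C
C --a--> G
G --a--> A
End in state A, which is not an accepting state.

rejected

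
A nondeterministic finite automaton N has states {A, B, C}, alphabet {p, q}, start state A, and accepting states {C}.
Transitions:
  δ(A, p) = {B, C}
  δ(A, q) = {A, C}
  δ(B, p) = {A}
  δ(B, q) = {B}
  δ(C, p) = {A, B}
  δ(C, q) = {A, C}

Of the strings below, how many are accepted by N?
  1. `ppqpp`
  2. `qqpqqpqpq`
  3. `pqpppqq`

`ppqpp`: accepted
`qqpqqpqpq`: accepted
`pqpppqq`: accepted

3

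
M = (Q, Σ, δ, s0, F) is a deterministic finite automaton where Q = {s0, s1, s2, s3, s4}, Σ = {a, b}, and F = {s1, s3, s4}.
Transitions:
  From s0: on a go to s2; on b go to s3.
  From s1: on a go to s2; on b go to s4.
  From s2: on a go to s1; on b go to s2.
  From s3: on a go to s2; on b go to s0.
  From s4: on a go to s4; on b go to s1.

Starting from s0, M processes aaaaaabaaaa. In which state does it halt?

s0 --a--> s2
s2 --a--> s1
s1 --a--> s2
s2 --a--> s1
s1 --a--> s2
s2 --a--> s1
s1 --b--> s4
s4 --a--> s4
s4 --a--> s4
s4 --a--> s4
s4 --a--> s4

s4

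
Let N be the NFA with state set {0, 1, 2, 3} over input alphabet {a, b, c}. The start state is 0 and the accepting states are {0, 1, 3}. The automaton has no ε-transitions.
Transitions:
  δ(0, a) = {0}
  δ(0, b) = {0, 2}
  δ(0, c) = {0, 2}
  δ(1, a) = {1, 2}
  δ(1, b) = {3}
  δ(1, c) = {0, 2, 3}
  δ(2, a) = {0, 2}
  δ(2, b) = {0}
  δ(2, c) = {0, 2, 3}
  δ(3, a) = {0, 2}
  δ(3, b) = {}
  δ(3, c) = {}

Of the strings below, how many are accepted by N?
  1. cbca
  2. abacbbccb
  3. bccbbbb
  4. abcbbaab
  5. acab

cbca: accepted
abacbbccb: accepted
bccbbbb: accepted
abcbbaab: accepted
acab: accepted

5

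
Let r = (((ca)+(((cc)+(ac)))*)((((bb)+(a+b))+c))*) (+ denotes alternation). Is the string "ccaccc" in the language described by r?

Split as ε·ccaccc: ((ca)+(((cc)+(ac)))*) matches ε and ((((bb)+(a+b))+c))* matches ccaccc.

yes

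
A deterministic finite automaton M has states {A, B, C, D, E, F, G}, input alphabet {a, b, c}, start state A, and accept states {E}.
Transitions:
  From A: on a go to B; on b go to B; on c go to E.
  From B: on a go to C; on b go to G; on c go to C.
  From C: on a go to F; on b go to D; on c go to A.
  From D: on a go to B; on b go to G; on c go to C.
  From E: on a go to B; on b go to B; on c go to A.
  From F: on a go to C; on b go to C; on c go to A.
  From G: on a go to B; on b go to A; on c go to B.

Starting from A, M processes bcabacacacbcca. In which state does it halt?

A --b--> B
B --c--> C
C --a--> F
F --b--> C
C --a--> F
F --c--> A
A --a--> B
B --c--> C
C --a--> F
F --c--> A
A --b--> B
B --c--> C
C --c--> A
A --a--> B

B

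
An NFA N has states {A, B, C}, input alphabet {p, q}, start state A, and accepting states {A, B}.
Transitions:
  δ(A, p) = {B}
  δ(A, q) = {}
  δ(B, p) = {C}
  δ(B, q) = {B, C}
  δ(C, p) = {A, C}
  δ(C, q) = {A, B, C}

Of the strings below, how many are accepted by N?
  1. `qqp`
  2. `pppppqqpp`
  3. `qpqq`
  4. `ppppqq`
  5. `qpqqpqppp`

`qqp`: rejected
`pppppqqpp`: accepted
`qpqq`: rejected
`ppppqq`: accepted
`qpqqpqppp`: rejected

2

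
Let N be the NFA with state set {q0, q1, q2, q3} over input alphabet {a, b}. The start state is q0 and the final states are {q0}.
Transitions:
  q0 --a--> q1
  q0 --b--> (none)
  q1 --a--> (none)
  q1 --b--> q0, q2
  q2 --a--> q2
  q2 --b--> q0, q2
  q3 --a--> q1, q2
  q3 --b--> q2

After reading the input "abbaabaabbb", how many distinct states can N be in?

2

Start: {q0}
read a: {q1}
read b: {q0, q2}
read b: {q0, q2}
read a: {q1, q2}
read a: {q2}
read b: {q0, q2}
read a: {q1, q2}
read a: {q2}
read b: {q0, q2}
read b: {q0, q2}
read b: {q0, q2}
Final reachable set {q0, q2} has 2 states.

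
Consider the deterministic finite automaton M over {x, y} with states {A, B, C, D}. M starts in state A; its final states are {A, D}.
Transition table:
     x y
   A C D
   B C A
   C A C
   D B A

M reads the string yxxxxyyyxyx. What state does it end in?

A --y--> D
D --x--> B
B --x--> C
C --x--> A
A --x--> C
C --y--> C
C --y--> C
C --y--> C
C --x--> A
A --y--> D
D --x--> B

B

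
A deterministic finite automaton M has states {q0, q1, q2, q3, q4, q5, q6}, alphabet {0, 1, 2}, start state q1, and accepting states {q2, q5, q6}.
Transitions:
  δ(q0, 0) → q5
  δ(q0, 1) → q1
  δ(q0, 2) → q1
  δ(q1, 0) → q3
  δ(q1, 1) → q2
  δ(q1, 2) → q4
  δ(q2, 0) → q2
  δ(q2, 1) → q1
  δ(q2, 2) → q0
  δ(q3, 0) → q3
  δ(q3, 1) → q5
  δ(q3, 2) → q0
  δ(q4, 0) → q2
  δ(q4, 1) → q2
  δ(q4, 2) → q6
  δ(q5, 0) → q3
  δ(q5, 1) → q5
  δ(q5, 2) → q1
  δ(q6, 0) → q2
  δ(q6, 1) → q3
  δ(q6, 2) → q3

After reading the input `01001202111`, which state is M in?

q1 --0--> q3
q3 --1--> q5
q5 --0--> q3
q3 --0--> q3
q3 --1--> q5
q5 --2--> q1
q1 --0--> q3
q3 --2--> q0
q0 --1--> q1
q1 --1--> q2
q2 --1--> q1

q1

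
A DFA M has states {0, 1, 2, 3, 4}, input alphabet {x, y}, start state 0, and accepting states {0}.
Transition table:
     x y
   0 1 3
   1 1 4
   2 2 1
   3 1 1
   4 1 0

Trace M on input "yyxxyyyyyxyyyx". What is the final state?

1

0 --y--> 3
3 --y--> 1
1 --x--> 1
1 --x--> 1
1 --y--> 4
4 --y--> 0
0 --y--> 3
3 --y--> 1
1 --y--> 4
4 --x--> 1
1 --y--> 4
4 --y--> 0
0 --y--> 3
3 --x--> 1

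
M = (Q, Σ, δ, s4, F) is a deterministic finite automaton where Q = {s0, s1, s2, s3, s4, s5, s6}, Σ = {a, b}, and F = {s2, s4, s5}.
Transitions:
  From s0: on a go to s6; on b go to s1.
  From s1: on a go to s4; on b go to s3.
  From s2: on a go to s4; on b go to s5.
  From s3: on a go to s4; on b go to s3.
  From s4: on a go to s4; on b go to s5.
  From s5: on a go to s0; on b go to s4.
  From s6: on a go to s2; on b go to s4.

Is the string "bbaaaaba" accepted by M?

s4 --b--> s5
s5 --b--> s4
s4 --a--> s4
s4 --a--> s4
s4 --a--> s4
s4 --a--> s4
s4 --b--> s5
s5 --a--> s0
End in state s0, which is not an accepting state.

rejected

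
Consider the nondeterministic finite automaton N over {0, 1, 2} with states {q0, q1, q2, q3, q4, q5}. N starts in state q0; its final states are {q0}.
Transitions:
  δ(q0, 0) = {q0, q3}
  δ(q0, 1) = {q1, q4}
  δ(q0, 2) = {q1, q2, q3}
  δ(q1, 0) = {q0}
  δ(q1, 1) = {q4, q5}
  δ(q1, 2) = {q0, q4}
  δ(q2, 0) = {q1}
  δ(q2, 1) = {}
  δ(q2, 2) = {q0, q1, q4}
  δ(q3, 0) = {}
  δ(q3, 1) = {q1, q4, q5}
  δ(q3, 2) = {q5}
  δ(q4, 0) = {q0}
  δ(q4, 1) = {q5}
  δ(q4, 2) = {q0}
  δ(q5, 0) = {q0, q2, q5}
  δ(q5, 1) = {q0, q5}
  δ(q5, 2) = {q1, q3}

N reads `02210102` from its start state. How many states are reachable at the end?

6

Start: {q0}
read 0: {q0, q3}
read 2: {q1, q2, q3, q5}
read 2: {q0, q1, q3, q4, q5}
read 1: {q0, q1, q4, q5}
read 0: {q0, q2, q3, q5}
read 1: {q0, q1, q4, q5}
read 0: {q0, q2, q3, q5}
read 2: {q0, q1, q2, q3, q4, q5}
Final reachable set {q0, q1, q2, q3, q4, q5} has 6 states.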